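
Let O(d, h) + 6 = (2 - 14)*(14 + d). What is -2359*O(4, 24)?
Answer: 523698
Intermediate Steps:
O(d, h) = -174 - 12*d (O(d, h) = -6 + (2 - 14)*(14 + d) = -6 - 12*(14 + d) = -6 + (-168 - 12*d) = -174 - 12*d)
-2359*O(4, 24) = -2359*(-174 - 12*4) = -2359*(-174 - 48) = -2359*(-222) = 523698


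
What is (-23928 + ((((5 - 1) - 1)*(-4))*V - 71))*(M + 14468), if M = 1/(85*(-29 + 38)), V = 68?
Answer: -54930588223/153 ≈ -3.5902e+8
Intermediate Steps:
M = 1/765 (M = 1/(85*9) = 1/765 ≈ 0.0013072)
(-23928 + ((((5 - 1) - 1)*(-4))*V - 71))*(M + 14468) = (-23928 + ((((5 - 1) - 1)*(-4))*68 - 71))*(1/765 + 14468) = (-23928 + (((4 - 1)*(-4))*68 - 71))*(11068021/765) = (-23928 + ((3*(-4))*68 - 71))*(11068021/765) = (-23928 + (-12*68 - 71))*(11068021/765) = (-23928 + (-816 - 71))*(11068021/765) = (-23928 - 887)*(11068021/765) = -24815*11068021/765 = -54930588223/153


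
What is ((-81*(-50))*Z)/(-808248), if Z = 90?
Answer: -30375/67354 ≈ -0.45098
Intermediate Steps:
((-81*(-50))*Z)/(-808248) = (-81*(-50)*90)/(-808248) = (4050*90)*(-1/808248) = 364500*(-1/808248) = -30375/67354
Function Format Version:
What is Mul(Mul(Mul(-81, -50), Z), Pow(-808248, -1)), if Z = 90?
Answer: Rational(-30375, 67354) ≈ -0.45098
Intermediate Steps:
Mul(Mul(Mul(-81, -50), Z), Pow(-808248, -1)) = Mul(Mul(Mul(-81, -50), 90), Pow(-808248, -1)) = Mul(Mul(4050, 90), Rational(-1, 808248)) = Mul(364500, Rational(-1, 808248)) = Rational(-30375, 67354)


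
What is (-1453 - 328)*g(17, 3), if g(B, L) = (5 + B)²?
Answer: -862004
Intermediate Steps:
(-1453 - 328)*g(17, 3) = (-1453 - 328)*(5 + 17)² = -1781*22² = -1781*484 = -862004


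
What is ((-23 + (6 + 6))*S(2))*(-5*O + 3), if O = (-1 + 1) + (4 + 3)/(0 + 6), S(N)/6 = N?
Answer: 374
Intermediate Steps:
S(N) = 6*N
O = 7/6 (O = 0 + 7/6 = 7/6 ≈ 1.1667)
((-23 + (6 + 6))*S(2))*(-5*O + 3) = ((-23 + (6 + 6))*(6*2))*(-5*7/6 + 3) = ((-23 + 12)*12)*(-35/6 + 3) = -11*12*(-17/6) = -132*(-17/6) = 374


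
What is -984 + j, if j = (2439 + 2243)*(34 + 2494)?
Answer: 11835112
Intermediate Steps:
j = 11836096 (j = 4682*2528 = 11836096)
-984 + j = -984 + 11836096 = 11835112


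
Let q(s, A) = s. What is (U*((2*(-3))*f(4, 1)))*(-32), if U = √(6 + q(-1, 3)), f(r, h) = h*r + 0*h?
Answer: 768*√5 ≈ 1717.3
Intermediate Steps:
f(r, h) = h*r (f(r, h) = h*r + 0 = h*r)
U = √5 (U = √(6 - 1) = √5 ≈ 2.2361)
(U*((2*(-3))*f(4, 1)))*(-32) = (√5*((2*(-3))*(1*4)))*(-32) = (√5*(-6*4))*(-32) = (√5*(-24))*(-32) = -24*√5*(-32) = 768*√5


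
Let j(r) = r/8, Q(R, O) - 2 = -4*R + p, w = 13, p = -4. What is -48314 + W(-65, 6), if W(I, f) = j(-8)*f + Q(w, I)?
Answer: -48374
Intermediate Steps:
Q(R, O) = -2 - 4*R (Q(R, O) = 2 + (-4*R - 4) = 2 + (-4 - 4*R) = -2 - 4*R)
j(r) = r/8 (j(r) = r*(⅛) = r/8)
W(I, f) = -54 - f (W(I, f) = ((⅛)*(-8))*f + (-2 - 4*13) = -f + (-2 - 52) = -f - 54 = -54 - f)
-48314 + W(-65, 6) = -48314 + (-54 - 1*6) = -48314 + (-54 - 6) = -48314 - 60 = -48374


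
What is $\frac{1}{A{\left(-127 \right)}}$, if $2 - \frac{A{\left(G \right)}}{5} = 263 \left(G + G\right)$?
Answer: $\frac{1}{334020} \approx 2.9938 \cdot 10^{-6}$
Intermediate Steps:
$A{\left(G \right)} = 10 - 2630 G$ ($A{\left(G \right)} = 10 - 5 \cdot 263 \left(G + G\right) = 10 - 5 \cdot 263 \cdot 2 G = 10 - 5 \cdot 526 G = 10 - 2630 G$)
$\frac{1}{A{\left(-127 \right)}} = \frac{1}{10 - -334010} = \frac{1}{10 + 334010} = \frac{1}{334020}$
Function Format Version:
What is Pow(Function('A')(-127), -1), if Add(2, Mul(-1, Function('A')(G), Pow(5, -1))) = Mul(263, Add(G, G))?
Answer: Rational(1, 334020) ≈ 2.9938e-6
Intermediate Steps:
Function('A')(G) = Add(10, Mul(-2630, G)) (Function('A')(G) = Add(10, Mul(-5, Mul(263, Add(G, G)))) = Add(10, Mul(-5, Mul(263, Mul(2, G)))) = Add(10, Mul(-5, Mul(526, G))) = Add(10, Mul(-2630, G)))
Pow(Function('A')(-127), -1) = Pow(Add(10, Mul(-2630, -127)), -1) = Pow(Add(10, 334010), -1) = Pow(334020, -1) = Rational(1, 334020)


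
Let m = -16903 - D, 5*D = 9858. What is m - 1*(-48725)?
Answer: 149252/5 ≈ 29850.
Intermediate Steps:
D = 9858/5 (D = (⅕)*9858 = 9858/5 ≈ 1971.6)
m = -94373/5 (m = -16903 - 1*9858/5 = -16903 - 9858/5 = -94373/5 ≈ -18875.)
m - 1*(-48725) = -94373/5 - 1*(-48725) = -94373/5 + 48725 = 149252/5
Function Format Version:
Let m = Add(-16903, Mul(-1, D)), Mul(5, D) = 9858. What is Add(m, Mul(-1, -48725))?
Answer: Rational(149252, 5) ≈ 29850.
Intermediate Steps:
D = Rational(9858, 5) (D = Mul(Rational(1, 5), 9858) = Rational(9858, 5) ≈ 1971.6)
m = Rational(-94373, 5) (m = Add(-16903, Mul(-1, Rational(9858, 5))) = Add(-16903, Rational(-9858, 5)) = Rational(-94373, 5) ≈ -18875.)
Add(m, Mul(-1, -48725)) = Add(Rational(-94373, 5), Mul(-1, -48725)) = Add(Rational(-94373, 5), 48725) = Rational(149252, 5)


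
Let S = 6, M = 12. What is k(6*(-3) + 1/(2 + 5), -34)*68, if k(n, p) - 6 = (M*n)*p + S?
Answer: 3473712/7 ≈ 4.9624e+5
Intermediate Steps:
k(n, p) = 12 + 12*n*p (k(n, p) = 6 + ((12*n)*p + 6) = 6 + (12*n*p + 6) = 6 + (6 + 12*n*p) = 12 + 12*n*p)
k(6*(-3) + 1/(2 + 5), -34)*68 = (12 + 12*(6*(-3) + 1/(2 + 5))*(-34))*68 = (12 + 12*(-18 + 1/7)*(-34))*68 = (12 + 12*(-125/7)*(-34))*68 = (12 + 51000/7)*68 = (51084/7)*68 = 3473712/7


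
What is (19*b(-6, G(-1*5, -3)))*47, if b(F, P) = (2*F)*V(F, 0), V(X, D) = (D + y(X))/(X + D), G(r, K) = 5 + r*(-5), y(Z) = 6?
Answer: 10716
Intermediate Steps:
G(r, K) = 5 - 5*r
V(X, D) = (6 + D)/(D + X) (V(X, D) = (D + 6)/(X + D) = (6 + D)/(D + X))
b(F, P) = 12 (b(F, P) = (2*F)*((6 + 0)/(0 + F)) = (2*F)*(6/F) = 12)
(19*b(-6, G(-1*5, -3)))*47 = (19*12)*47 = 228*47 = 10716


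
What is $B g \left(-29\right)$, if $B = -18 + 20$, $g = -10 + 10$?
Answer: $0$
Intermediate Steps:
$g = 0$
$B = 2$
$B g \left(-29\right) = 2 \cdot 0 \left(-29\right) = 0 \left(-29\right) = 0$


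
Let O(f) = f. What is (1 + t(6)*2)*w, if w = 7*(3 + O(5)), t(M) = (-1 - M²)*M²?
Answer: -149128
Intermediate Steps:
t(M) = M²*(-1 - M²)
w = 56 (w = 7*(3 + 5) = 7*8 = 56)
(1 + t(6)*2)*w = (1 + (-1*6² - 1*6⁴)*2)*56 = (1 + (-1*36 - 1*1296)*2)*56 = (1 + (-36 - 1296)*2)*56 = (1 - 1332*2)*56 = (1 - 2664)*56 = -2663*56 = -149128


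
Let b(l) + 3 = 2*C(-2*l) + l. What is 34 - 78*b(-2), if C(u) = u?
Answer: -200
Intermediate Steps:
b(l) = -3 - 3*l (b(l) = -3 + (2*(-2*l) + l) = -3 + (-4*l + l) = -3 - 3*l)
34 - 78*b(-2) = 34 - 78*(-3 - 3*(-2)) = 34 - 78*(-3 + 6) = 34 - 78*3 = 34 - 234 = -200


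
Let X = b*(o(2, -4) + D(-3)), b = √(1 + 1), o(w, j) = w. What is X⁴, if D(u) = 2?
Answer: 1024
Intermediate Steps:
b = √2 ≈ 1.4142
X = 4*√2 (X = √2*(2 + 2) = √2*4 = 4*√2 ≈ 5.6569)
X⁴ = (4*√2)⁴ = 1024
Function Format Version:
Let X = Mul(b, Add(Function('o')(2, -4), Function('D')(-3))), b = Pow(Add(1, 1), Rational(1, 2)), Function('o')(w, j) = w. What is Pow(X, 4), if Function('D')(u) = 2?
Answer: 1024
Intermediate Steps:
b = Pow(2, Rational(1, 2)) ≈ 1.4142
X = Mul(4, Pow(2, Rational(1, 2))) (X = Mul(Pow(2, Rational(1, 2)), Add(2, 2)) = Mul(Pow(2, Rational(1, 2)), 4) = Mul(4, Pow(2, Rational(1, 2))) ≈ 5.6569)
Pow(X, 4) = Pow(Mul(4, Pow(2, Rational(1, 2))), 4) = 1024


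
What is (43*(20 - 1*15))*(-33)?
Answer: -7095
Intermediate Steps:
(43*(20 - 1*15))*(-33) = (43*(20 - 15))*(-33) = (43*5)*(-33) = 215*(-33) = -7095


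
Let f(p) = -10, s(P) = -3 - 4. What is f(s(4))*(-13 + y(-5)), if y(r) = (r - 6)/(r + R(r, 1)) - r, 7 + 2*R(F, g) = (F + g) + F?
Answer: 930/13 ≈ 71.538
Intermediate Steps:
s(P) = -7
R(F, g) = -7/2 + F + g/2 (R(F, g) = -7/2 + ((F + g) + F)/2 = -7/2 + (g + 2*F)/2 = -7/2 + (F + g/2) = -7/2 + F + g/2)
y(r) = -r + (-6 + r)/(-3 + 2*r) (y(r) = (r - 6)/(r + (-7/2 + r + (½)*1)) - r = (-6 + r)/(r + (-7/2 + r + ½)) - r = (-6 + r)/(r + (-3 + r)) - r = (-6 + r)/(-3 + 2*r) - r = -r + (-6 + r)/(-3 + 2*r))
f(s(4))*(-13 + y(-5)) = -10*(-13 + 2*(-3 - 1*(-5)² + 2*(-5))/(-3 + 2*(-5))) = -10*(-13 + 2*(-3 - 1*25 - 10)/(-3 - 10)) = -10*(-13 + 2*(-3 - 25 - 10)/(-13)) = -10*(-13 + 2*(-1/13)*(-38)) = -10*(-13 + 76/13) = -10*(-93/13) = 930/13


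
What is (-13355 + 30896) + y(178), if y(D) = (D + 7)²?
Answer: 51766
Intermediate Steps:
y(D) = (7 + D)²
(-13355 + 30896) + y(178) = (-13355 + 30896) + (7 + 178)² = 17541 + 185² = 17541 + 34225 = 51766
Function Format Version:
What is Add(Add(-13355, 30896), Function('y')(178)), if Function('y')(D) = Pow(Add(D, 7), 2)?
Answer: 51766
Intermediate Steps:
Function('y')(D) = Pow(Add(7, D), 2)
Add(Add(-13355, 30896), Function('y')(178)) = Add(Add(-13355, 30896), Pow(Add(7, 178), 2)) = Add(17541, Pow(185, 2)) = Add(17541, 34225) = 51766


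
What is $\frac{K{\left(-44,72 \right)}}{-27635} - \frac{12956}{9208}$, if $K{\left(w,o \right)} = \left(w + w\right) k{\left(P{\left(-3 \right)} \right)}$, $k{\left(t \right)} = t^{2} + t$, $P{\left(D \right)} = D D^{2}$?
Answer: $\frac{52698587}{63615770} \approx 0.82839$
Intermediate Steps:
$P{\left(D \right)} = D^{3}$
$k{\left(t \right)} = t + t^{2}$
$K{\left(w,o \right)} = 1404 w$ ($K{\left(w,o \right)} = \left(w + w\right) \left(-3\right)^{3} \left(1 + \left(-3\right)^{3}\right) = 2 w \left(- 27 \left(1 - 27\right)\right) = 2 w \left(\left(-27\right) \left(-26\right)\right) = 2 w 702 = 1404 w$)
$\frac{K{\left(-44,72 \right)}}{-27635} - \frac{12956}{9208} = \frac{1404 \left(-44\right)}{-27635} - \frac{12956}{9208} = \left(-61776\right) \left(- \frac{1}{27635}\right) - \frac{3239}{2302} = \frac{61776}{27635} - \frac{3239}{2302} = \frac{52698587}{63615770}$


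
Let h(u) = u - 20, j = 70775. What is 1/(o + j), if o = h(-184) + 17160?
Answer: 1/87731 ≈ 1.1398e-5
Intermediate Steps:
h(u) = -20 + u
o = 16956 (o = (-20 - 184) + 17160 = -204 + 17160 = 16956)
1/(o + j) = 1/(16956 + 70775) = 1/87731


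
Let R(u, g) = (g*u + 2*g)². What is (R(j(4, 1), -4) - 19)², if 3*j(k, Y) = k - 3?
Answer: 375769/81 ≈ 4639.1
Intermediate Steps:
j(k, Y) = -1 + k/3 (j(k, Y) = (k - 3)/3 = (-3 + k)/3 = -1 + k/3)
R(u, g) = (2*g + g*u)²
(R(j(4, 1), -4) - 19)² = ((-4)²*(2 + (-1 + (⅓)*4))² - 19)² = (16*(2 + (-1 + 4/3))² - 19)² = (16*(2 + ⅓)² - 19)² = (16*(7/3)² - 19)² = (16*(49/9) - 19)² = (784/9 - 19)² = (613/9)² = 375769/81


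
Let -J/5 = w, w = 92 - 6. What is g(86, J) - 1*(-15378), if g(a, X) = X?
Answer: 14948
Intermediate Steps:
w = 86
J = -430 (J = -5*86 = -430)
g(86, J) - 1*(-15378) = -430 - 1*(-15378) = -430 + 15378 = 14948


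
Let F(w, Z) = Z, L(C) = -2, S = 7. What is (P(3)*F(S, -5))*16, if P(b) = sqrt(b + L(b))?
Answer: -80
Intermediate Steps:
P(b) = sqrt(-2 + b) (P(b) = sqrt(b - 2) = sqrt(-2 + b))
(P(3)*F(S, -5))*16 = (sqrt(-2 + 3)*(-5))*16 = (sqrt(1)*(-5))*16 = (1*(-5))*16 = -5*16 = -80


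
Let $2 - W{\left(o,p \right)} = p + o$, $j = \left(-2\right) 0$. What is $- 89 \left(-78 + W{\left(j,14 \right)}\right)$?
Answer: $8010$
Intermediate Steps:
$j = 0$
$W{\left(o,p \right)} = 2 - o - p$ ($W{\left(o,p \right)} = 2 - \left(p + o\right) = 2 - \left(o + p\right) = 2 - o - p$)
$- 89 \left(-78 + W{\left(j,14 \right)}\right) = - 89 \left(-78 - 12\right) = \left(-89\right) \left(-90\right) = 8010$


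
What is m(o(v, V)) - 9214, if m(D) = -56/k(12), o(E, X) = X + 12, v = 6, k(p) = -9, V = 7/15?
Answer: -82870/9 ≈ -9207.8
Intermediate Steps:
V = 7/15 (V = 7*(1/15) = 7/15 ≈ 0.46667)
o(E, X) = 12 + X
m(D) = 56/9 (m(D) = -56/(-9) = -56*(-⅑) = 56/9)
m(o(v, V)) - 9214 = 56/9 - 9214 = -82870/9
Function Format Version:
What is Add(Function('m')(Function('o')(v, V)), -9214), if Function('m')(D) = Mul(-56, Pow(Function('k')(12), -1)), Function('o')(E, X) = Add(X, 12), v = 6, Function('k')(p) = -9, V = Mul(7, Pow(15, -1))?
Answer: Rational(-82870, 9) ≈ -9207.8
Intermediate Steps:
V = Rational(7, 15) (V = Mul(7, Rational(1, 15)) = Rational(7, 15) ≈ 0.46667)
Function('o')(E, X) = Add(12, X)
Function('m')(D) = Rational(56, 9) (Function('m')(D) = Mul(-56, Pow(-9, -1)) = Mul(-56, Rational(-1, 9)) = Rational(56, 9))
Add(Function('m')(Function('o')(v, V)), -9214) = Add(Rational(56, 9), -9214) = Rational(-82870, 9)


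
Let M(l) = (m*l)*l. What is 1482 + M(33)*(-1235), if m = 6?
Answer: -8068008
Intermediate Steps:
M(l) = 6*l² (M(l) = (6*l)*l = 6*l²)
1482 + M(33)*(-1235) = 1482 + (6*33²)*(-1235) = 1482 + (6*1089)*(-1235) = 1482 + 6534*(-1235) = 1482 - 8069490 = -8068008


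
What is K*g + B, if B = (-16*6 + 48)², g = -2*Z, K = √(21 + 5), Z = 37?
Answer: 2304 - 74*√26 ≈ 1926.7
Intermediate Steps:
K = √26 ≈ 5.0990
g = -74 (g = -2*37 = -74)
B = 2304 (B = (-96 + 48)² = (-48)² = 2304)
K*g + B = √26*(-74) + 2304 = -74*√26 + 2304 = 2304 - 74*√26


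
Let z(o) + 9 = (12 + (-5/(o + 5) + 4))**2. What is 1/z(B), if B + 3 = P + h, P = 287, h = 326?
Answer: 15129/3732928 ≈ 0.0040528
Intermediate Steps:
B = 610 (B = -3 + (287 + 326) = -3 + 613 = 610)
z(o) = -9 + (16 - 5/(5 + o))**2 (z(o) = -9 + (12 + (-5/(o + 5) + 4))**2 = -9 + (12 + (-5/(5 + o) + 4))**2 = -9 + (12 + (4 - 5/(5 + o)))**2 = -9 + (16 - 5/(5 + o))**2)
1/z(B) = 1/(-9 + (75 + 16*610)**2/(5 + 610)**2) = 1/(-9 + (75 + 9760)**2/615**2) = 1/(-9 + (1/378225)*9835**2) = 1/(-9 + (1/378225)*96727225) = 1/(-9 + 3869089/15129) = 1/(3732928/15129) = 15129/3732928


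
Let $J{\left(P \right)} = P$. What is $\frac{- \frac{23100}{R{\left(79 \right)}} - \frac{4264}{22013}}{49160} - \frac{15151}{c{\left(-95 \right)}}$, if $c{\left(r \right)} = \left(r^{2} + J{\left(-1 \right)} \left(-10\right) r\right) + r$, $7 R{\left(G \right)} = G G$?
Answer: $- \frac{511773782196389}{269474817249372} \approx -1.8992$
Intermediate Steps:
$R{\left(G \right)} = \frac{G^{2}}{7}$ ($R{\left(G \right)} = \frac{G G}{7} = \frac{G^{2}}{7}$)
$c{\left(r \right)} = r^{2} + 11 r$ ($c{\left(r \right)} = \left(r^{2} + \left(-1\right) \left(-10\right) r\right) + r = \left(r^{2} + 10 r\right) + r = r^{2} + 11 r$)
$\frac{- \frac{23100}{R{\left(79 \right)}} - \frac{4264}{22013}}{49160} - \frac{15151}{c{\left(-95 \right)}} = \frac{- \frac{23100}{\frac{1}{7} \cdot 79^{2}} - \frac{4264}{22013}}{49160} - \frac{15151}{\left(-95\right) \left(11 - 95\right)} = \left(- \frac{23100}{\frac{1}{7} \cdot 6241} - \frac{4264}{22013}\right) \frac{1}{49160} - \frac{15151}{\left(-95\right) \left(-84\right)} = \left(- \frac{23100}{\frac{6241}{7}} - \frac{4264}{22013}\right) \frac{1}{49160} - \frac{15151}{7980} = \left(\left(-23100\right) \frac{7}{6241} - \frac{4264}{22013}\right) \frac{1}{49160} - \frac{15151}{7980} = \left(- \frac{161700}{6241} - \frac{4264}{22013}\right) \frac{1}{49160} - \frac{15151}{7980} = \left(- \frac{3586113724}{137383133}\right) \frac{1}{49160} - \frac{15151}{7980} = - \frac{896528431}{1688438704570} - \frac{15151}{7980} = - \frac{511773782196389}{269474817249372}$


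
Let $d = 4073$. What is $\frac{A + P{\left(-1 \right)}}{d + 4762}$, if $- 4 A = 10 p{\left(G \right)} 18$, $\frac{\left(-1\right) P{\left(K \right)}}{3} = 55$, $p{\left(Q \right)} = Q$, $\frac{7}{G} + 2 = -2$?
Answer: $- \frac{23}{2356} \approx -0.0097623$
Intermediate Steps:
$G = - \frac{7}{4}$ ($G = \frac{7}{-2 - 2} = \frac{7}{-4} = 7 \left(- \frac{1}{4}\right) = - \frac{7}{4} \approx -1.75$)
$P{\left(K \right)} = -165$ ($P{\left(K \right)} = \left(-3\right) 55 = -165$)
$A = \frac{315}{4}$ ($A = - \frac{10 \left(- \frac{7}{4}\right) 18}{4} = - \frac{\left(- \frac{35}{2}\right) 18}{4} = \left(- \frac{1}{4}\right) \left(-315\right) = \frac{315}{4} \approx 78.75$)
$\frac{A + P{\left(-1 \right)}}{d + 4762} = \frac{\frac{315}{4} - 165}{4073 + 4762} = - \frac{345}{4 \cdot 8835} = \left(- \frac{345}{4}\right) \frac{1}{8835} = - \frac{23}{2356}$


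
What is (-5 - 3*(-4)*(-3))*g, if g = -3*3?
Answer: 369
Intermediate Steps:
g = -9
(-5 - 3*(-4)*(-3))*g = (-5 - 3*(-4)*(-3))*(-9) = (-5 + 12*(-3))*(-9) = (-5 - 36)*(-9) = -41*(-9) = 369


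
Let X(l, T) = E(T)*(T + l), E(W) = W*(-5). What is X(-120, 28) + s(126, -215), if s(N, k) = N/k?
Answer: 2769074/215 ≈ 12879.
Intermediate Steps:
E(W) = -5*W
X(l, T) = -5*T*(T + l) (X(l, T) = (-5*T)*(T + l) = -5*T*(T + l))
X(-120, 28) + s(126, -215) = -5*28*(28 - 120) + 126/(-215) = -5*28*(-92) + 126*(-1/215) = 12880 - 126/215 = 2769074/215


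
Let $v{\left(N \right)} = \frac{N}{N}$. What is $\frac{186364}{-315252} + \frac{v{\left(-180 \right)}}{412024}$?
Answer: $- \frac{19196531371}{32472847512} \approx -0.59116$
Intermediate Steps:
$v{\left(N \right)} = 1$
$\frac{186364}{-315252} + \frac{v{\left(-180 \right)}}{412024} = \frac{186364}{-315252} + 1 \cdot \frac{1}{412024} = 186364 \left(- \frac{1}{315252}\right) + 1 \cdot \frac{1}{412024} = - \frac{46591}{78813} + \frac{1}{412024} = - \frac{19196531371}{32472847512}$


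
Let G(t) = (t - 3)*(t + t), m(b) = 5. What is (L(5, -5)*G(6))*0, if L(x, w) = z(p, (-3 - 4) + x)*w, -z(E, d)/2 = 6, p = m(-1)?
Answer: 0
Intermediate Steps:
p = 5
z(E, d) = -12 (z(E, d) = -2*6 = -12)
G(t) = 2*t*(-3 + t) (G(t) = (-3 + t)*(2*t) = 2*t*(-3 + t))
L(x, w) = -12*w
(L(5, -5)*G(6))*0 = ((-12*(-5))*(2*6*(-3 + 6)))*0 = (60*(2*6*3))*0 = (60*36)*0 = 2160*0 = 0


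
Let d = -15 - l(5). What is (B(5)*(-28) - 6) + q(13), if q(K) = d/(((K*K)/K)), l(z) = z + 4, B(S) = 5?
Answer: -1922/13 ≈ -147.85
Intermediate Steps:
l(z) = 4 + z
d = -24 (d = -15 - (4 + 5) = -15 - 1*9 = -15 - 9 = -24)
q(K) = -24/K
(B(5)*(-28) - 6) + q(13) = (5*(-28) - 6) - 24/13 = (-140 - 6) - 24*1/13 = -146 - 24/13 = -1922/13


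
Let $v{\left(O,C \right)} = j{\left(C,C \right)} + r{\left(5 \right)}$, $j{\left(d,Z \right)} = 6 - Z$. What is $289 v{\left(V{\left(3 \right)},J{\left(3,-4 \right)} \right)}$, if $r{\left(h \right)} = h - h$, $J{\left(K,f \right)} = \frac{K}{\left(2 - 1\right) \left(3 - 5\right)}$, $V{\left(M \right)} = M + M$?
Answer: $\frac{4335}{2} \approx 2167.5$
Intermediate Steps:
$V{\left(M \right)} = 2 M$
$J{\left(K,f \right)} = - \frac{K}{2}$ ($J{\left(K,f \right)} = \frac{K}{1 \left(-2\right)} = \frac{K}{-2} = K \left(- \frac{1}{2}\right) = - \frac{K}{2}$)
$r{\left(h \right)} = 0$
$v{\left(O,C \right)} = 6 - C$ ($v{\left(O,C \right)} = \left(6 - C\right) + 0 = 6 - C$)
$289 v{\left(V{\left(3 \right)},J{\left(3,-4 \right)} \right)} = 289 \left(6 - \left(- \frac{1}{2}\right) 3\right) = 289 \left(6 - - \frac{3}{2}\right) = 289 \left(6 + \frac{3}{2}\right) = 289 \cdot \frac{15}{2} = \frac{4335}{2}$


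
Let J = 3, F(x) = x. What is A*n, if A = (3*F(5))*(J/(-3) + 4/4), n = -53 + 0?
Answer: 0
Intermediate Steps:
n = -53
A = 0 (A = (3*5)*(3/(-3) + 4/4) = 15*(3*(-⅓) + 4*(¼)) = 15*(-1 + 1) = 15*0 = 0)
A*n = 0*(-53) = 0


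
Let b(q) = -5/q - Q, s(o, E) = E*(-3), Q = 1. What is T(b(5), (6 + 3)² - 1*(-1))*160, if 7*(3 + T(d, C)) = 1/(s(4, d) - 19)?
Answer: -43840/91 ≈ -481.76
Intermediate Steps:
s(o, E) = -3*E
b(q) = -1 - 5/q (b(q) = -5/q - 1*1 = -5/q - 1 = -1 - 5/q)
T(d, C) = -3 + 1/(7*(-19 - 3*d)) (T(d, C) = -3 + 1/(7*(-3*d - 19)) = -3 + 1/(7*(-19 - 3*d)))
T(b(5), (6 + 3)² - 1*(-1))*160 = ((-400 - 63*(-5 - 1*5)/5)/(7*(19 + 3*((-5 - 1*5)/5))))*160 = ((-400 - 63*(-5 - 5)/5)/(7*(19 + 3*((-5 - 5)/5))))*160 = ((-400 - 63*(-10)/5)/(7*(19 + 3*((⅕)*(-10)))))*160 = ((-400 - 63*(-2))/(7*(19 + 3*(-2))))*160 = ((-400 + 126)/(7*(19 - 6)))*160 = ((⅐)*(-274)/13)*160 = ((⅐)*(1/13)*(-274))*160 = -274/91*160 = -43840/91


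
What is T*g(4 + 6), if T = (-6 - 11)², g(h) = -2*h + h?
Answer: -2890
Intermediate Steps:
g(h) = -h
T = 289 (T = (-17)² = 289)
T*g(4 + 6) = 289*(-(4 + 6)) = 289*(-1*10) = 289*(-10) = -2890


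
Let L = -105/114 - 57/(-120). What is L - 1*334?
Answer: -254179/760 ≈ -334.45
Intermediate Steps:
L = -339/760 (L = -105*1/114 - 57*(-1/120) = -35/38 + 19/40 = -339/760 ≈ -0.44605)
L - 1*334 = -339/760 - 1*334 = -339/760 - 334 = -254179/760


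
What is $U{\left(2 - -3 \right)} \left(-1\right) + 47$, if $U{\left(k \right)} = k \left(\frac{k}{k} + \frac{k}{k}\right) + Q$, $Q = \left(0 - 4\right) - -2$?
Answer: $39$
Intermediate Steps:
$Q = -2$ ($Q = -4 + 2 = -2$)
$U{\left(k \right)} = -2 + 2 k$ ($U{\left(k \right)} = k \left(\frac{k}{k} + \frac{k}{k}\right) - 2 = k \left(1 + 1\right) - 2 = k 2 - 2 = 2 k - 2 = -2 + 2 k$)
$U{\left(2 - -3 \right)} \left(-1\right) + 47 = \left(-2 + 2 \left(2 - -3\right)\right) \left(-1\right) + 47 = \left(-2 + 2 \left(2 + 3\right)\right) \left(-1\right) + 47 = \left(-2 + 2 \cdot 5\right) \left(-1\right) + 47 = \left(-2 + 10\right) \left(-1\right) + 47 = 8 \left(-1\right) + 47 = -8 + 47 = 39$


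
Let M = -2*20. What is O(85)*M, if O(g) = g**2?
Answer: -289000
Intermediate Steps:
M = -40
O(85)*M = 85**2*(-40) = 7225*(-40) = -289000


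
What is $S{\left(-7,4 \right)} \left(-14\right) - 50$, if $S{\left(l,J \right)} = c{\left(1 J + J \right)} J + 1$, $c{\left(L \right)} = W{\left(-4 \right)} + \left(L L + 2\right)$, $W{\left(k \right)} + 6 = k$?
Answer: $-3200$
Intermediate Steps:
$W{\left(k \right)} = -6 + k$
$c{\left(L \right)} = -8 + L^{2}$ ($c{\left(L \right)} = \left(-6 - 4\right) + \left(L L + 2\right) = -10 + \left(L^{2} + 2\right) = -10 + \left(2 + L^{2}\right) = -8 + L^{2}$)
$S{\left(l,J \right)} = 1 + J \left(-8 + 4 J^{2}\right)$ ($S{\left(l,J \right)} = \left(-8 + \left(1 J + J\right)^{2}\right) J + 1 = \left(-8 + \left(J + J\right)^{2}\right) J + 1 = \left(-8 + \left(2 J\right)^{2}\right) J + 1 = \left(-8 + 4 J^{2}\right) J + 1 = J \left(-8 + 4 J^{2}\right) + 1 = 1 + J \left(-8 + 4 J^{2}\right)$)
$S{\left(-7,4 \right)} \left(-14\right) - 50 = \left(1 + 4 \cdot 4 \left(-2 + 4^{2}\right)\right) \left(-14\right) - 50 = \left(1 + 4 \cdot 4 \left(-2 + 16\right)\right) \left(-14\right) - 50 = \left(1 + 4 \cdot 4 \cdot 14\right) \left(-14\right) - 50 = \left(1 + 224\right) \left(-14\right) - 50 = 225 \left(-14\right) - 50 = -3150 - 50 = -3200$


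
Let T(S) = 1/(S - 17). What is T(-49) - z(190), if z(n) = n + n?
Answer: -25081/66 ≈ -380.02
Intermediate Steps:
z(n) = 2*n
T(S) = 1/(-17 + S)
T(-49) - z(190) = 1/(-17 - 49) - 2*190 = 1/(-66) - 1*380 = -1/66 - 380 = -25081/66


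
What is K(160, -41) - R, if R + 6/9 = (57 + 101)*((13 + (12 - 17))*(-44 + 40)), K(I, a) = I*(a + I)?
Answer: 72290/3 ≈ 24097.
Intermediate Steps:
K(I, a) = I*(I + a)
R = -15170/3 (R = -⅔ + (57 + 101)*((13 + (12 - 17))*(-44 + 40)) = -⅔ + 158*((13 - 5)*(-4)) = -⅔ + 158*(8*(-4)) = -⅔ + 158*(-32) = -⅔ - 5056 = -15170/3 ≈ -5056.7)
K(160, -41) - R = 160*(160 - 41) - 1*(-15170/3) = 160*119 + 15170/3 = 19040 + 15170/3 = 72290/3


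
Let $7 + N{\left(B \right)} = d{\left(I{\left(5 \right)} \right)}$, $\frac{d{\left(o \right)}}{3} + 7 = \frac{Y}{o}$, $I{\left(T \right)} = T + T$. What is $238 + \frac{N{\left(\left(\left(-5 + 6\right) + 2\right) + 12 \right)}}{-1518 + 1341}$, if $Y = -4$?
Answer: $\frac{210776}{885} \approx 238.17$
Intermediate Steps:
$I{\left(T \right)} = 2 T$
$d{\left(o \right)} = -21 - \frac{12}{o}$ ($d{\left(o \right)} = -21 + 3 \left(- \frac{4}{o}\right) = -21 - \frac{12}{o}$)
$N{\left(B \right)} = - \frac{146}{5}$ ($N{\left(B \right)} = -7 - \left(21 + \frac{12}{2 \cdot 5}\right) = -7 - \left(21 + \frac{12}{10}\right) = -7 - \frac{111}{5} = - \frac{146}{5}$)
$238 + \frac{N{\left(\left(\left(-5 + 6\right) + 2\right) + 12 \right)}}{-1518 + 1341} = 238 - \frac{146}{5 \left(-1518 + 1341\right)} = 238 - \frac{146}{5 \left(-177\right)} = 238 - - \frac{146}{885} = 238 + \frac{146}{885} = \frac{210776}{885}$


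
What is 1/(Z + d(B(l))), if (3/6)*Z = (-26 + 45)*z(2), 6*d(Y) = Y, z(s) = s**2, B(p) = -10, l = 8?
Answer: 3/451 ≈ 0.0066519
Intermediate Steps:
d(Y) = Y/6
Z = 152 (Z = 2*((-26 + 45)*2**2) = 2*(19*4) = 2*76 = 152)
1/(Z + d(B(l))) = 1/(152 + (1/6)*(-10)) = 1/(152 - 5/3) = 1/(451/3) = 3/451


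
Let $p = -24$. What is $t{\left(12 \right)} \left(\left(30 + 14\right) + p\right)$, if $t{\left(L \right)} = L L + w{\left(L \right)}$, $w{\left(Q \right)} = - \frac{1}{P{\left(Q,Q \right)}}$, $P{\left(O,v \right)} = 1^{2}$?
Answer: $2860$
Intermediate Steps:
$P{\left(O,v \right)} = 1$
$w{\left(Q \right)} = -1$ ($w{\left(Q \right)} = - 1^{-1} = \left(-1\right) 1 = -1$)
$t{\left(L \right)} = -1 + L^{2}$ ($t{\left(L \right)} = L L - 1 = L^{2} - 1 = -1 + L^{2}$)
$t{\left(12 \right)} \left(\left(30 + 14\right) + p\right) = \left(-1 + 12^{2}\right) \left(\left(30 + 14\right) - 24\right) = \left(-1 + 144\right) \left(44 - 24\right) = 143 \cdot 20 = 2860$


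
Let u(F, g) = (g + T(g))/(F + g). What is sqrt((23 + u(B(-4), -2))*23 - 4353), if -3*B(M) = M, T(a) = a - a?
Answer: I*sqrt(3755) ≈ 61.278*I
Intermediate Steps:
T(a) = 0
B(M) = -M/3
u(F, g) = g/(F + g) (u(F, g) = (g + 0)/(F + g) = g/(F + g))
sqrt((23 + u(B(-4), -2))*23 - 4353) = sqrt((23 - 2/(-1/3*(-4) - 2))*23 - 4353) = sqrt((23 - 2/(4/3 - 2))*23 - 4353) = sqrt((23 - 2/(-2/3))*23 - 4353) = sqrt((23 - 2*(-3/2))*23 - 4353) = sqrt((23 + 3)*23 - 4353) = sqrt(26*23 - 4353) = sqrt(598 - 4353) = sqrt(-3755) = I*sqrt(3755)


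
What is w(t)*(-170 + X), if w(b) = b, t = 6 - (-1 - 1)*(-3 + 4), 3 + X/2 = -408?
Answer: -7936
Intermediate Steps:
X = -822 (X = -6 + 2*(-408) = -6 - 816 = -822)
t = 8 (t = 6 - (-2) = 6 - 1*(-2) = 6 + 2 = 8)
w(t)*(-170 + X) = 8*(-170 - 822) = 8*(-992) = -7936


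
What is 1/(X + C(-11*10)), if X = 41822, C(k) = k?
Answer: 1/41712 ≈ 2.3974e-5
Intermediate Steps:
1/(X + C(-11*10)) = 1/(41822 - 11*10) = 1/(41822 - 110) = 1/41712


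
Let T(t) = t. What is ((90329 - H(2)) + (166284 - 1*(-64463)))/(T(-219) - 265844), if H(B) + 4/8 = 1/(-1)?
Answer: -642155/532126 ≈ -1.2068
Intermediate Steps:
H(B) = -3/2 (H(B) = -½ + 1/(-1) = -½ - 1 = -3/2)
((90329 - H(2)) + (166284 - 1*(-64463)))/(T(-219) - 265844) = ((90329 - 1*(-3/2)) + (166284 - 1*(-64463)))/(-219 - 265844) = ((90329 + 3/2) + (166284 + 64463))/(-266063) = (180661/2 + 230747)*(-1/266063) = (642155/2)*(-1/266063) = -642155/532126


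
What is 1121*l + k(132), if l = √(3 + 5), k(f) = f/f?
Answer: 1 + 2242*√2 ≈ 3171.7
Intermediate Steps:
k(f) = 1
l = 2*√2 (l = √8 = 2*√2 ≈ 2.8284)
1121*l + k(132) = 1121*(2*√2) + 1 = 2242*√2 + 1 = 1 + 2242*√2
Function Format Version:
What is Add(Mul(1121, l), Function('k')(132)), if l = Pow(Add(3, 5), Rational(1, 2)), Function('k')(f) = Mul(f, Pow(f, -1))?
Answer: Add(1, Mul(2242, Pow(2, Rational(1, 2)))) ≈ 3171.7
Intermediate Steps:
Function('k')(f) = 1
l = Mul(2, Pow(2, Rational(1, 2))) (l = Pow(8, Rational(1, 2)) = Mul(2, Pow(2, Rational(1, 2))) ≈ 2.8284)
Add(Mul(1121, l), Function('k')(132)) = Add(Mul(1121, Mul(2, Pow(2, Rational(1, 2)))), 1) = Add(Mul(2242, Pow(2, Rational(1, 2))), 1) = Add(1, Mul(2242, Pow(2, Rational(1, 2))))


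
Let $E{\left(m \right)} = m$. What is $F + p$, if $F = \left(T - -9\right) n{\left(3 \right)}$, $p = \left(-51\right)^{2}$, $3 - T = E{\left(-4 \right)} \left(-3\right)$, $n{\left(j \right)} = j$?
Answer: $2601$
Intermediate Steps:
$T = -9$ ($T = 3 - \left(-4\right) \left(-3\right) = 3 - 12 = -9$)
$p = 2601$
$F = 0$ ($F = \left(-9 - -9\right) 3 = \left(-9 + 9\right) 3 = 0 \cdot 3 = 0$)
$F + p = 0 + 2601 = 2601$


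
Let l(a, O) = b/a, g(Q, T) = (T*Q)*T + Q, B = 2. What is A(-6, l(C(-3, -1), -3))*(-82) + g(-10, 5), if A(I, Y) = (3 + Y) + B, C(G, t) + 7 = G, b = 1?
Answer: -3309/5 ≈ -661.80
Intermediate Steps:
g(Q, T) = Q + Q*T**2 (g(Q, T) = (Q*T)*T + Q = Q*T**2 + Q = Q + Q*T**2)
C(G, t) = -7 + G
l(a, O) = 1/a
A(I, Y) = 5 + Y (A(I, Y) = (3 + Y) + 2 = 5 + Y)
A(-6, l(C(-3, -1), -3))*(-82) + g(-10, 5) = (5 + 1/(-7 - 3))*(-82) - 10*(1 + 5**2) = (5 + 1/(-10))*(-82) - 10*(1 + 25) = (5 - 1/10)*(-82) - 10*26 = (49/10)*(-82) - 260 = -2009/5 - 260 = -3309/5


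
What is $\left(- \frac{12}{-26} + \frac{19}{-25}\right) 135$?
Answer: $- \frac{2619}{65} \approx -40.292$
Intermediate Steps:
$\left(- \frac{12}{-26} + \frac{19}{-25}\right) 135 = \left(\left(-12\right) \left(- \frac{1}{26}\right) + 19 \left(- \frac{1}{25}\right)\right) 135 = \left(\frac{6}{13} - \frac{19}{25}\right) 135 = \left(- \frac{97}{325}\right) 135 = - \frac{2619}{65}$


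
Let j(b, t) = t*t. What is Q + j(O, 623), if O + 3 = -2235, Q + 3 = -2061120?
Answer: -1672994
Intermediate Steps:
Q = -2061123 (Q = -3 - 2061120 = -2061123)
O = -2238 (O = -3 - 2235 = -2238)
j(b, t) = t²
Q + j(O, 623) = -2061123 + 623² = -2061123 + 388129 = -1672994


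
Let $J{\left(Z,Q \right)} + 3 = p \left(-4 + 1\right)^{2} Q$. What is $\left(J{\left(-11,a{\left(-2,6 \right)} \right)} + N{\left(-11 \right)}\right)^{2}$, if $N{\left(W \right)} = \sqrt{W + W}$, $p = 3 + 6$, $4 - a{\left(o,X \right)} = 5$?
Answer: $\left(84 - i \sqrt{22}\right)^{2} \approx 7034.0 - 787.99 i$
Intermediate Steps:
$a{\left(o,X \right)} = -1$ ($a{\left(o,X \right)} = 4 - 5 = -1$)
$p = 9$
$J{\left(Z,Q \right)} = -3 + 81 Q$ ($J{\left(Z,Q \right)} = -3 + 9 \left(-4 + 1\right)^{2} Q = -3 + 9 \left(-3\right)^{2} Q = -3 + 9 \cdot 9 Q = -3 + 81 Q$)
$N{\left(W \right)} = \sqrt{2} \sqrt{W}$ ($N{\left(W \right)} = \sqrt{2 W} = \sqrt{2} \sqrt{W}$)
$\left(J{\left(-11,a{\left(-2,6 \right)} \right)} + N{\left(-11 \right)}\right)^{2} = \left(\left(-3 + 81 \left(-1\right)\right) + \sqrt{2} \sqrt{-11}\right)^{2} = \left(\left(-3 - 81\right) + \sqrt{2} i \sqrt{11}\right)^{2} = \left(-84 + i \sqrt{22}\right)^{2}$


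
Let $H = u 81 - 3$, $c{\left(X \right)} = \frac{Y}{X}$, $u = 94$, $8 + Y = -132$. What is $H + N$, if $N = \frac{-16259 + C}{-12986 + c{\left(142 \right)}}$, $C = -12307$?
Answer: $\frac{3509974311}{461038} \approx 7613.2$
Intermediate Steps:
$Y = -140$ ($Y = -8 - 132 = -140$)
$c{\left(X \right)} = - \frac{140}{X}$
$H = 7611$ ($H = 94 \cdot 81 - 3 = 7614 - 3 = 7611$)
$N = \frac{1014093}{461038}$ ($N = \frac{-16259 - 12307}{-12986 - \frac{140}{142}} = - \frac{28566}{-12986 - \frac{70}{71}} = - \frac{28566}{- \frac{922076}{71}} = \left(-28566\right) \left(- \frac{71}{922076}\right) = \frac{1014093}{461038} \approx 2.1996$)
$H + N = 7611 + \frac{1014093}{461038} = \frac{3509974311}{461038}$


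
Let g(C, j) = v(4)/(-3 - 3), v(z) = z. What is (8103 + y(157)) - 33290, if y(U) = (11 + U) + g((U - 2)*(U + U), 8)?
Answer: -75059/3 ≈ -25020.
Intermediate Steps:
g(C, j) = -⅔ (g(C, j) = 4/(-3 - 3) = 4/(-6) = 4*(-⅙) = -⅔)
y(U) = 31/3 + U (y(U) = (11 + U) - ⅔ = 31/3 + U)
(8103 + y(157)) - 33290 = (8103 + (31/3 + 157)) - 33290 = (8103 + 502/3) - 33290 = 24811/3 - 33290 = -75059/3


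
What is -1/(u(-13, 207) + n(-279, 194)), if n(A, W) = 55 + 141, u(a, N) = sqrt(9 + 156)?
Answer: -196/38251 + sqrt(165)/38251 ≈ -0.0047882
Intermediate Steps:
u(a, N) = sqrt(165)
n(A, W) = 196
-1/(u(-13, 207) + n(-279, 194)) = -1/(sqrt(165) + 196) = -1/(196 + sqrt(165))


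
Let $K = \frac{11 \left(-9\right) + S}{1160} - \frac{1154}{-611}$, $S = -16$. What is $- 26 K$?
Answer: $- \frac{253675}{5452} \approx -46.529$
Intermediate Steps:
$K = \frac{253675}{141752}$ ($K = \frac{11 \left(-9\right) - 16}{1160} - \frac{1154}{-611} = \left(-99 - 16\right) \frac{1}{1160} - - \frac{1154}{611} = \left(-115\right) \frac{1}{1160} + \frac{1154}{611} = - \frac{23}{232} + \frac{1154}{611} = \frac{253675}{141752} \approx 1.7896$)
$- 26 K = \left(-26\right) \frac{253675}{141752} = - \frac{253675}{5452}$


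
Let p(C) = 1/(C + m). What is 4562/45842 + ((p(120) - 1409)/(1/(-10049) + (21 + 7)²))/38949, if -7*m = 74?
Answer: 535904997172861387/5387626698308610810 ≈ 0.099470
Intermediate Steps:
m = -74/7 (m = -⅐*74 = -74/7 ≈ -10.571)
p(C) = 1/(-74/7 + C) (p(C) = 1/(C - 74/7) = 1/(-74/7 + C))
4562/45842 + ((p(120) - 1409)/(1/(-10049) + (21 + 7)²))/38949 = 4562/45842 + ((7/(-74 + 7*120) - 1409)/(1/(-10049) + (21 + 7)²))/38949 = 4562*(1/45842) + ((7/(-74 + 840) - 1409)/(-1/10049 + 28²))*(1/38949) = 2281/22921 + ((7/766 - 1409)/(-1/10049 + 784))*(1/38949) = 2281/22921 + ((7*(1/766) - 1409)/(7878415/10049))*(1/38949) = 2281/22921 + ((7/766 - 1409)*(10049/7878415))*(1/38949) = 2281/22921 - 1079287/766*10049/7878415*(1/38949) = 2281/22921 - 10845755063/6034865890*1/38949 = 2281/22921 - 10845755063/235051991549610 = 535904997172861387/5387626698308610810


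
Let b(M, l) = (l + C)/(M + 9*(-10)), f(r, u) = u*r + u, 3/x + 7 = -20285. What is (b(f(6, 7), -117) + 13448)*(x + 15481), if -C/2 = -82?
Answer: 57730742161043/277324 ≈ 2.0817e+8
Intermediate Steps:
C = 164 (C = -2*(-82) = 164)
x = -1/6764 (x = 3/(-7 - 20285) = 3/(-20292) = 3*(-1/20292) = -1/6764 ≈ -0.00014784)
f(r, u) = u + r*u (f(r, u) = r*u + u = u + r*u)
b(M, l) = (164 + l)/(-90 + M) (b(M, l) = (l + 164)/(M + 9*(-10)) = (164 + l)/(M - 90) = (164 + l)/(-90 + M))
(b(f(6, 7), -117) + 13448)*(x + 15481) = ((164 - 117)/(-90 + 7*(1 + 6)) + 13448)*(-1/6764 + 15481) = (47/(-90 + 7*7) + 13448)*(104713483/6764) = (47/(-90 + 49) + 13448)*(104713483/6764) = (47/(-41) + 13448)*(104713483/6764) = (-1/41*47 + 13448)*(104713483/6764) = (-47/41 + 13448)*(104713483/6764) = (551321/41)*(104713483/6764) = 57730742161043/277324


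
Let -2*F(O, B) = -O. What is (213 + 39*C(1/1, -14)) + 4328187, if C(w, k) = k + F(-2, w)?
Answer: 4327815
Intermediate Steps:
F(O, B) = O/2 (F(O, B) = -(-1)*O/2 = O/2)
C(w, k) = -1 + k (C(w, k) = k + (1/2)*(-2) = k - 1 = -1 + k)
(213 + 39*C(1/1, -14)) + 4328187 = (213 + 39*(-1 - 14)) + 4328187 = (213 + 39*(-15)) + 4328187 = (213 - 585) + 4328187 = -372 + 4328187 = 4327815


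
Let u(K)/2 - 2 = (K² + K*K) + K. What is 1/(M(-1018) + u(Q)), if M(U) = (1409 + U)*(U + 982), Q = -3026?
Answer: 1/36606580 ≈ 2.7317e-8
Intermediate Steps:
u(K) = 4 + 2*K + 4*K² (u(K) = 4 + 2*((K² + K*K) + K) = 4 + 2*((K² + K²) + K) = 4 + 2*(2*K² + K) = 4 + 2*(K + 2*K²) = 4 + (2*K + 4*K²) = 4 + 2*K + 4*K²)
M(U) = (982 + U)*(1409 + U) (M(U) = (1409 + U)*(982 + U) = (982 + U)*(1409 + U))
1/(M(-1018) + u(Q)) = 1/((1383638 + (-1018)² + 2391*(-1018)) + (4 + 2*(-3026) + 4*(-3026)²)) = 1/((1383638 + 1036324 - 2434038) + (4 - 6052 + 4*9156676)) = 1/(-14076 + (4 - 6052 + 36626704)) = 1/(-14076 + 36620656) = 1/36606580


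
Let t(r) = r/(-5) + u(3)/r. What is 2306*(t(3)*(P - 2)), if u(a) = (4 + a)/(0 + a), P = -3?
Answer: -18448/9 ≈ -2049.8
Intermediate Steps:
u(a) = (4 + a)/a
t(r) = -r/5 + 7/(3*r) (t(r) = r/(-5) + ((4 + 3)/3)/r = r*(-1/5) + ((1/3)*7)/r = -r/5 + 7/(3*r))
2306*(t(3)*(P - 2)) = 2306*((-1/5*3 + (7/3)/3)*(-3 - 2)) = 2306*((-3/5 + (7/3)*(1/3))*(-5)) = 2306*((-3/5 + 7/9)*(-5)) = 2306*((8/45)*(-5)) = 2306*(-8/9) = -18448/9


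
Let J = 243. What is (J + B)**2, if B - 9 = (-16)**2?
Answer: 258064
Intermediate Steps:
B = 265 (B = 9 + (-16)**2 = 9 + 256 = 265)
(J + B)**2 = (243 + 265)**2 = 508**2 = 258064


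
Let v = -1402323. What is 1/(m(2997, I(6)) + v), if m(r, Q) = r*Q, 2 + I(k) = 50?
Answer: -1/1258467 ≈ -7.9462e-7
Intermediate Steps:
I(k) = 48 (I(k) = -2 + 50 = 48)
m(r, Q) = Q*r
1/(m(2997, I(6)) + v) = 1/(48*2997 - 1402323) = 1/(143856 - 1402323) = 1/(-1258467) = -1/1258467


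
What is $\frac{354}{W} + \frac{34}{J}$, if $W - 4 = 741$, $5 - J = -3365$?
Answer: $\frac{121831}{251065} \approx 0.48526$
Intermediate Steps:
$J = 3370$ ($J = 5 - -3365 = 5 + 3365 = 3370$)
$W = 745$ ($W = 4 + 741 = 745$)
$\frac{354}{W} + \frac{34}{J} = \frac{354}{745} + \frac{34}{3370} = 354 \cdot \frac{1}{745} + 34 \cdot \frac{1}{3370} = \frac{354}{745} + \frac{17}{1685} = \frac{121831}{251065}$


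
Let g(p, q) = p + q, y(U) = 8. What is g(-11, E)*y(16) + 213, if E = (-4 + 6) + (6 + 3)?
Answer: 213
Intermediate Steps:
E = 11 (E = 2 + 9 = 11)
g(-11, E)*y(16) + 213 = (-11 + 11)*8 + 213 = 0*8 + 213 = 0 + 213 = 213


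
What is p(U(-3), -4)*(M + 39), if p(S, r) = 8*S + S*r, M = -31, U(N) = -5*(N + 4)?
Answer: -160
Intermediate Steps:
U(N) = -20 - 5*N (U(N) = -5*(4 + N) = -20 - 5*N)
p(U(-3), -4)*(M + 39) = ((-20 - 5*(-3))*(8 - 4))*(-31 + 39) = ((-20 + 15)*4)*8 = -5*4*8 = -20*8 = -160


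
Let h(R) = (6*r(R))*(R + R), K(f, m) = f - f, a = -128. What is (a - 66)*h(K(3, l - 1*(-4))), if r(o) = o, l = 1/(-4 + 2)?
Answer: 0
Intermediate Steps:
l = -½ (l = 1/(-2) = -½ ≈ -0.50000)
K(f, m) = 0
h(R) = 12*R² (h(R) = (6*R)*(R + R) = (6*R)*(2*R) = 12*R²)
(a - 66)*h(K(3, l - 1*(-4))) = (-128 - 66)*(12*0²) = -2328*0 = -194*0 = 0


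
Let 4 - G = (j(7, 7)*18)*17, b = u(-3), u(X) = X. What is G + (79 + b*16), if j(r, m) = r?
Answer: -2107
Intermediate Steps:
b = -3
G = -2138 (G = 4 - 7*18*17 = 4 - 126*17 = 4 - 1*2142 = 4 - 2142 = -2138)
G + (79 + b*16) = -2138 + (79 - 3*16) = -2138 + (79 - 48) = -2138 + 31 = -2107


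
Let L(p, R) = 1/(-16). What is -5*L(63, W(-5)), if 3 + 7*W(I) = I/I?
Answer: 5/16 ≈ 0.31250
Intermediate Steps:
W(I) = -2/7 (W(I) = -3/7 + (I/I)/7 = -3/7 + (⅐)*1 = -3/7 + ⅐ = -2/7)
L(p, R) = -1/16
-5*L(63, W(-5)) = -5*(-1/16) = 5/16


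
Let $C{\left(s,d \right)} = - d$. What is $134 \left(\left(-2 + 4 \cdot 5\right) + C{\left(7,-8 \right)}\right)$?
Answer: $3484$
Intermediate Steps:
$134 \left(\left(-2 + 4 \cdot 5\right) + C{\left(7,-8 \right)}\right) = 134 \left(\left(-2 + 4 \cdot 5\right) - -8\right) = 134 \left(\left(-2 + 20\right) + 8\right) = 134 \left(18 + 8\right) = 134 \cdot 26 = 3484$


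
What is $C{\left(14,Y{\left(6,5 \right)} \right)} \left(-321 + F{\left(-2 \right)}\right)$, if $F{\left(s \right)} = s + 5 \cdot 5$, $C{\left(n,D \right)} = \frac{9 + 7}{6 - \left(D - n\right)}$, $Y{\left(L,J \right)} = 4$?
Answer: $-298$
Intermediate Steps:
$C{\left(n,D \right)} = \frac{16}{6 + n - D}$
$F{\left(s \right)} = 25 + s$ ($F{\left(s \right)} = s + 25 = 25 + s$)
$C{\left(14,Y{\left(6,5 \right)} \right)} \left(-321 + F{\left(-2 \right)}\right) = \frac{16}{6 + 14 - 4} \left(-321 + \left(25 - 2\right)\right) = \frac{16}{6 + 14 - 4} \left(-321 + 23\right) = \frac{16}{16} \left(-298\right) = 16 \cdot \frac{1}{16} \left(-298\right) = 1 \left(-298\right) = -298$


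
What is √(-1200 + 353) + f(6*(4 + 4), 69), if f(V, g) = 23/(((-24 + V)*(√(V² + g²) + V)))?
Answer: -2/207 + √785/1656 + 11*I*√7 ≈ 0.0072572 + 29.103*I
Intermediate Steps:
f(V, g) = 23/((-24 + V)*(V + √(V² + g²))) (f(V, g) = 23/(((-24 + V)*(V + √(V² + g²)))) = 23*(1/((-24 + V)*(V + √(V² + g²)))) = 23/((-24 + V)*(V + √(V² + g²))))
√(-1200 + 353) + f(6*(4 + 4), 69) = √(-1200 + 353) + 23/((6*(4 + 4))² - 144*(4 + 4) - 24*√((6*(4 + 4))² + 69²) + (6*(4 + 4))*√((6*(4 + 4))² + 69²)) = √(-847) + 23/((6*8)² - 144*8 - 24*√((6*8)² + 4761) + (6*8)*√((6*8)² + 4761)) = 11*I*√7 + 23/(48² - 24*48 - 24*√(48² + 4761) + 48*√(48² + 4761)) = 11*I*√7 + 23/(2304 - 1152 - 24*√(2304 + 4761) + 48*√(2304 + 4761)) = 11*I*√7 + 23/(2304 - 1152 - 72*√785 + 48*√7065) = 11*I*√7 + 23/(2304 - 1152 - 72*√785 + 48*(3*√785)) = 11*I*√7 + 23/(2304 - 1152 - 72*√785 + 144*√785) = 11*I*√7 + 23/(1152 + 72*√785) = 23/(1152 + 72*√785) + 11*I*√7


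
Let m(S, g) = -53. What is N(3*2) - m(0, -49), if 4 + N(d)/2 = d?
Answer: 57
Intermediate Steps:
N(d) = -8 + 2*d
N(3*2) - m(0, -49) = (-8 + 2*(3*2)) - 1*(-53) = (-8 + 2*6) + 53 = (-8 + 12) + 53 = 4 + 53 = 57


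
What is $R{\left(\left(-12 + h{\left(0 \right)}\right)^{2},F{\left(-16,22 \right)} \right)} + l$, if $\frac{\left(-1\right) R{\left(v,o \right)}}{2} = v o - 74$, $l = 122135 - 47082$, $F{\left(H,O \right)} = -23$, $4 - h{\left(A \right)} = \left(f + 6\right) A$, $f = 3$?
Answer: $78145$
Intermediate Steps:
$h{\left(A \right)} = 4 - 9 A$ ($h{\left(A \right)} = 4 - \left(3 + 6\right) A = 4 - 9 A$)
$l = 75053$ ($l = 122135 - 47082 = 75053$)
$R{\left(v,o \right)} = 148 - 2 o v$ ($R{\left(v,o \right)} = - 2 \left(v o - 74\right) = - 2 \left(o v - 74\right) = - 2 \left(-74 + o v\right) = 148 - 2 o v$)
$R{\left(\left(-12 + h{\left(0 \right)}\right)^{2},F{\left(-16,22 \right)} \right)} + l = \left(148 - - 46 \left(-12 + \left(4 - 0\right)\right)^{2}\right) + 75053 = \left(148 - - 46 \left(-12 + \left(4 + 0\right)\right)^{2}\right) + 75053 = \left(148 - - 46 \left(-12 + 4\right)^{2}\right) + 75053 = \left(148 - - 46 \left(-8\right)^{2}\right) + 75053 = \left(148 - \left(-46\right) 64\right) + 75053 = \left(148 + 2944\right) + 75053 = 3092 + 75053 = 78145$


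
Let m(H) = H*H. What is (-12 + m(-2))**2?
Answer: 64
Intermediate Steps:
m(H) = H**2
(-12 + m(-2))**2 = (-12 + (-2)**2)**2 = (-12 + 4)**2 = (-8)**2 = 64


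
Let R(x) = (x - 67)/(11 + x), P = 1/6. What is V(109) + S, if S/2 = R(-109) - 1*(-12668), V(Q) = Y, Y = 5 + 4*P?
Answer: 3725753/147 ≈ 25345.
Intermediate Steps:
P = 1/6 ≈ 0.16667
Y = 17/3 (Y = 5 + 4*(1/6) = 5 + 2/3 = 17/3 ≈ 5.6667)
R(x) = (-67 + x)/(11 + x)
V(Q) = 17/3
S = 1241640/49 (S = 2*((-67 - 109)/(11 - 109) - 1*(-12668)) = 2*(-176/(-98) + 12668) = 2*(-1/98*(-176) + 12668) = 2*(88/49 + 12668) = 2*(620820/49) = 1241640/49 ≈ 25340.)
V(109) + S = 17/3 + 1241640/49 = 3725753/147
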